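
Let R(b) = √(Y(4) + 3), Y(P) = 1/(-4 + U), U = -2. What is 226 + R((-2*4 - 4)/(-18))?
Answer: 226 + √102/6 ≈ 227.68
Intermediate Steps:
Y(P) = -⅙ (Y(P) = 1/(-4 - 2) = 1/(-6) = -⅙)
R(b) = √102/6 (R(b) = √(-⅙ + 3) = √(17/6) = √102/6)
226 + R((-2*4 - 4)/(-18)) = 226 + √102/6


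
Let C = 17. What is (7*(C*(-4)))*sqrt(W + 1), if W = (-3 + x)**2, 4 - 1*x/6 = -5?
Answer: -476*sqrt(2602) ≈ -24281.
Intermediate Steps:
x = 54 (x = 24 - 6*(-5) = 24 + 30 = 54)
W = 2601 (W = (-3 + 54)**2 = 51**2 = 2601)
(7*(C*(-4)))*sqrt(W + 1) = (7*(17*(-4)))*sqrt(2601 + 1) = (7*(-68))*sqrt(2602) = -476*sqrt(2602)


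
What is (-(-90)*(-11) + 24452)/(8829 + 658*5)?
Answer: 23462/12119 ≈ 1.9360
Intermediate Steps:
(-(-90)*(-11) + 24452)/(8829 + 658*5) = (-18*55 + 24452)/(8829 + 3290) = (-990 + 24452)/12119 = 23462*(1/12119) = 23462/12119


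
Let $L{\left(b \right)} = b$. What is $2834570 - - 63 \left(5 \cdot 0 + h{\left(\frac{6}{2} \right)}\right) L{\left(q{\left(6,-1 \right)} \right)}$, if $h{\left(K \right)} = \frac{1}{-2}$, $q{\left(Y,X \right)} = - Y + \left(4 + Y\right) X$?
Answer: $2835074$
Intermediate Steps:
$q{\left(Y,X \right)} = - Y + X \left(4 + Y\right)$
$h{\left(K \right)} = - \frac{1}{2}$
$2834570 - - 63 \left(5 \cdot 0 + h{\left(\frac{6}{2} \right)}\right) L{\left(q{\left(6,-1 \right)} \right)} = 2834570 - - 63 \left(5 \cdot 0 - \frac{1}{2}\right) \left(\left(-1\right) 6 + 4 \left(-1\right) - 6\right) = 2834570 - - 63 \left(0 - \frac{1}{2}\right) \left(-6 - 4 - 6\right) = 2834570 - \left(-63\right) \left(- \frac{1}{2}\right) \left(-16\right) = 2834570 - \frac{63}{2} \left(-16\right) = 2834570 - -504 = 2834570 + 504 = 2835074$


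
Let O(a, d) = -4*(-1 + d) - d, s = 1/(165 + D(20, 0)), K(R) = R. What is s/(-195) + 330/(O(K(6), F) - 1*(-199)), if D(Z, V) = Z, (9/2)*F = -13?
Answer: 107140793/70598775 ≈ 1.5176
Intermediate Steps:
F = -26/9 (F = (2/9)*(-13) = -26/9 ≈ -2.8889)
s = 1/185 (s = 1/(165 + 20) = 1/185 ≈ 0.0054054)
O(a, d) = 4 - 5*d (O(a, d) = (4 - 4*d) - d = 4 - 5*d)
s/(-195) + 330/(O(K(6), F) - 1*(-199)) = (1/185)/(-195) + 330/((4 - 5*(-26/9)) - 1*(-199)) = (1/185)*(-1/195) + 330/((4 + 130/9) + 199) = -1/36075 + 330/(166/9 + 199) = -1/36075 + 330/(1957/9) = -1/36075 + 330*(9/1957) = -1/36075 + 2970/1957 = 107140793/70598775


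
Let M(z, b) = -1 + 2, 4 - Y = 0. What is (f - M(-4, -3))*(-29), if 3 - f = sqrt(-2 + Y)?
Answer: -58 + 29*sqrt(2) ≈ -16.988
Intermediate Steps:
Y = 4 (Y = 4 - 1*0 = 4 + 0 = 4)
M(z, b) = 1
f = 3 - sqrt(2) (f = 3 - sqrt(-2 + 4) = 3 - sqrt(2) ≈ 1.5858)
(f - M(-4, -3))*(-29) = ((3 - sqrt(2)) - 1*1)*(-29) = ((3 - sqrt(2)) - 1)*(-29) = (2 - sqrt(2))*(-29) = -58 + 29*sqrt(2)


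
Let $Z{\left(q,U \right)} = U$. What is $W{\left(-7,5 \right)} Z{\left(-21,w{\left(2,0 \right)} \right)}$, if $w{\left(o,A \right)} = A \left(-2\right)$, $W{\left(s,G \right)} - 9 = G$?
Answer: $0$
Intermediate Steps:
$W{\left(s,G \right)} = 9 + G$
$w{\left(o,A \right)} = - 2 A$
$W{\left(-7,5 \right)} Z{\left(-21,w{\left(2,0 \right)} \right)} = \left(9 + 5\right) \left(\left(-2\right) 0\right) = 14 \cdot 0 = 0$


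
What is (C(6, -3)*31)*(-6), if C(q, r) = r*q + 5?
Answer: 2418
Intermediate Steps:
C(q, r) = 5 + q*r (C(q, r) = q*r + 5 = 5 + q*r)
(C(6, -3)*31)*(-6) = ((5 + 6*(-3))*31)*(-6) = ((5 - 18)*31)*(-6) = -13*31*(-6) = -403*(-6) = 2418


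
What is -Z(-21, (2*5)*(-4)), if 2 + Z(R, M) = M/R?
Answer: 2/21 ≈ 0.095238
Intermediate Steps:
Z(R, M) = -2 + M/R
-Z(-21, (2*5)*(-4)) = -(-2 + ((2*5)*(-4))/(-21)) = -(-2 + (10*(-4))*(-1/21)) = -(-2 - 40*(-1/21)) = -(-2 + 40/21) = -1*(-2/21) = 2/21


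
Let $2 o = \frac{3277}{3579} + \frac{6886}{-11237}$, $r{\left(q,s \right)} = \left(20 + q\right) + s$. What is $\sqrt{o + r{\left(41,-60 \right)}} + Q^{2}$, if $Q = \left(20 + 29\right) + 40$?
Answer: $7921 + \frac{\sqrt{7449283471277046}}{80434446} \approx 7922.1$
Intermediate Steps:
$r{\left(q,s \right)} = 20 + q + s$
$Q = 89$ ($Q = 49 + 40 = 89$)
$o = \frac{12178655}{80434446}$ ($o = \frac{\frac{3277}{3579} + \frac{6886}{-11237}}{2} = \frac{3277 \cdot \frac{1}{3579} + 6886 \left(- \frac{1}{11237}\right)}{2} = \frac{\frac{3277}{3579} - \frac{6886}{11237}}{2} = \frac{1}{2} \cdot \frac{12178655}{40217223} = \frac{12178655}{80434446} \approx 0.15141$)
$\sqrt{o + r{\left(41,-60 \right)}} + Q^{2} = \sqrt{\frac{12178655}{80434446} + \left(20 + 41 - 60\right)} + 89^{2} = \sqrt{\frac{12178655}{80434446} + 1} + 7921 = \sqrt{\frac{92613101}{80434446}} + 7921 = \frac{\sqrt{7449283471277046}}{80434446} + 7921 = 7921 + \frac{\sqrt{7449283471277046}}{80434446}$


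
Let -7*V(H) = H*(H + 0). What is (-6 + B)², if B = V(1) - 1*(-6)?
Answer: 1/49 ≈ 0.020408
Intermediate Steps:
V(H) = -H²/7 (V(H) = -H*(H + 0)/7 = -H*H/7 = -H²/7)
B = 41/7 (B = -⅐*1² - 1*(-6) = -⅐*1 + 6 = -⅐ + 6 = 41/7 ≈ 5.8571)
(-6 + B)² = (-6 + 41/7)² = (-⅐)² = 1/49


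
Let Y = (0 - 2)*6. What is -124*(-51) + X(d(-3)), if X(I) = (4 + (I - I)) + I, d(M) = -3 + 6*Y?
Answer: 6253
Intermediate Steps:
Y = -12 (Y = -2*6 = -12)
d(M) = -75 (d(M) = -3 + 6*(-12) = -3 - 72 = -75)
X(I) = 4 + I (X(I) = (4 + 0) + I = 4 + I)
-124*(-51) + X(d(-3)) = -124*(-51) + (4 - 75) = 6324 - 71 = 6253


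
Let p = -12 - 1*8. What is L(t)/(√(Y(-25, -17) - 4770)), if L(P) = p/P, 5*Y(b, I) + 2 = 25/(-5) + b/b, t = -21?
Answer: -5*I*√7455/31311 ≈ -0.013788*I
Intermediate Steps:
Y(b, I) = -6/5 (Y(b, I) = -⅖ + (25/(-5) + b/b)/5 = -⅖ + (25*(-⅕) + 1)/5 = -⅖ + (-5 + 1)/5 = -⅖ + (⅕)*(-4) = -⅖ - ⅘ = -6/5)
p = -20 (p = -12 - 8 = -20)
L(P) = -20/P
L(t)/(√(Y(-25, -17) - 4770)) = (-20/(-21))/(√(-6/5 - 4770)) = (-20*(-1/21))/(√(-23856/5)) = 20/(21*((4*I*√7455/5))) = 20*(-I*√7455/5964)/21 = -5*I*√7455/31311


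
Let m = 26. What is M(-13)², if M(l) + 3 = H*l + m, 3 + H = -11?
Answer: 42025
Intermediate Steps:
H = -14 (H = -3 - 11 = -14)
M(l) = 23 - 14*l (M(l) = -3 + (-14*l + 26) = -3 + (26 - 14*l) = 23 - 14*l)
M(-13)² = (23 - 14*(-13))² = (23 + 182)² = 205² = 42025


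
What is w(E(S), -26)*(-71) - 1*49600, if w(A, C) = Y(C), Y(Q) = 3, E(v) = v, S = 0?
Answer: -49813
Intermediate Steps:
w(A, C) = 3
w(E(S), -26)*(-71) - 1*49600 = 3*(-71) - 1*49600 = -213 - 49600 = -49813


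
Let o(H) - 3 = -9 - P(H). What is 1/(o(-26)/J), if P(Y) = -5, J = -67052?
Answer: 67052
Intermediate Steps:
o(H) = -1 (o(H) = 3 + (-9 - 1*(-5)) = 3 + (-9 + 5) = 3 - 4 = -1)
1/(o(-26)/J) = 1/(-1/(-67052)) = 1/(-1*(-1/67052)) = 1/(1/67052) = 67052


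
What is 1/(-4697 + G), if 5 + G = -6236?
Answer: -1/10938 ≈ -9.1424e-5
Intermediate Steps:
G = -6241 (G = -5 - 6236 = -6241)
1/(-4697 + G) = 1/(-4697 - 6241) = 1/(-10938) = -1/10938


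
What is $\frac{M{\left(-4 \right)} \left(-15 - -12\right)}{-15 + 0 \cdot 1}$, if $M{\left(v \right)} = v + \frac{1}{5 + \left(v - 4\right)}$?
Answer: $- \frac{13}{15} \approx -0.86667$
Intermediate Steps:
$M{\left(v \right)} = v + \frac{1}{1 + v}$ ($M{\left(v \right)} = v + \frac{1}{5 + \left(-4 + v\right)} = v + \frac{1}{1 + v}$)
$\frac{M{\left(-4 \right)} \left(-15 - -12\right)}{-15 + 0 \cdot 1} = \frac{\frac{1 - 4 + \left(-4\right)^{2}}{1 - 4} \left(-15 - -12\right)}{-15 + 0 \cdot 1} = \frac{\frac{1 - 4 + 16}{-3} \left(-15 + 12\right)}{-15 + 0} = \frac{\left(- \frac{1}{3}\right) 13 \left(-3\right)}{-15} = \left(- \frac{13}{3}\right) \left(-3\right) \left(- \frac{1}{15}\right) = 13 \left(- \frac{1}{15}\right) = - \frac{13}{15}$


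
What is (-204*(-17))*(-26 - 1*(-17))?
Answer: -31212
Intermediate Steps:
(-204*(-17))*(-26 - 1*(-17)) = 3468*(-26 + 17) = 3468*(-9) = -31212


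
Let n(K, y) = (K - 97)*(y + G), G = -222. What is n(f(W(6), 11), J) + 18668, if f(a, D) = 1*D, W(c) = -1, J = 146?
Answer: 25204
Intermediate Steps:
f(a, D) = D
n(K, y) = (-222 + y)*(-97 + K) (n(K, y) = (K - 97)*(y - 222) = (-97 + K)*(-222 + y) = (-222 + y)*(-97 + K))
n(f(W(6), 11), J) + 18668 = (21534 - 222*11 - 97*146 + 11*146) + 18668 = (21534 - 2442 - 14162 + 1606) + 18668 = 6536 + 18668 = 25204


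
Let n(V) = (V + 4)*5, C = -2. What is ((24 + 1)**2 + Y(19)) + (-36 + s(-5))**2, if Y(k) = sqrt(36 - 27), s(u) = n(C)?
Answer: 1304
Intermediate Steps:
n(V) = 20 + 5*V (n(V) = (4 + V)*5 = 20 + 5*V)
s(u) = 10 (s(u) = 20 + 5*(-2) = 20 - 10 = 10)
Y(k) = 3 (Y(k) = sqrt(9) = 3)
((24 + 1)**2 + Y(19)) + (-36 + s(-5))**2 = ((24 + 1)**2 + 3) + (-36 + 10)**2 = (25**2 + 3) + (-26)**2 = (625 + 3) + 676 = 628 + 676 = 1304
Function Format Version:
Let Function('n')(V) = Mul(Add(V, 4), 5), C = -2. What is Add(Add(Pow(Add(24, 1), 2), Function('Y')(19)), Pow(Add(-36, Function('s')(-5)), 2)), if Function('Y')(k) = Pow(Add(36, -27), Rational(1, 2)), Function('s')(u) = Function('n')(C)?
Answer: 1304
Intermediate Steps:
Function('n')(V) = Add(20, Mul(5, V)) (Function('n')(V) = Mul(Add(4, V), 5) = Add(20, Mul(5, V)))
Function('s')(u) = 10 (Function('s')(u) = Add(20, Mul(5, -2)) = Add(20, -10) = 10)
Function('Y')(k) = 3 (Function('Y')(k) = Pow(9, Rational(1, 2)) = 3)
Add(Add(Pow(Add(24, 1), 2), Function('Y')(19)), Pow(Add(-36, Function('s')(-5)), 2)) = Add(Add(Pow(Add(24, 1), 2), 3), Pow(Add(-36, 10), 2)) = Add(Add(Pow(25, 2), 3), Pow(-26, 2)) = Add(Add(625, 3), 676) = Add(628, 676) = 1304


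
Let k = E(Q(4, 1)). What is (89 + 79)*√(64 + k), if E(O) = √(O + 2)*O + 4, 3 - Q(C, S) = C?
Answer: 168*√67 ≈ 1375.1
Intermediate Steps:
Q(C, S) = 3 - C
E(O) = 4 + O*√(2 + O) (E(O) = √(2 + O)*O + 4 = O*√(2 + O) + 4 = 4 + O*√(2 + O))
k = 3 (k = 4 + (3 - 1*4)*√(2 + (3 - 1*4)) = 4 + (3 - 4)*√(2 + (3 - 4)) = 4 - √(2 - 1) = 4 - √1 = 4 - 1*1 = 4 - 1 = 3)
(89 + 79)*√(64 + k) = (89 + 79)*√(64 + 3) = 168*√67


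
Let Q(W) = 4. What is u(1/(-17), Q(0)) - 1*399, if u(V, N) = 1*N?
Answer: -395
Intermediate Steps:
u(V, N) = N
u(1/(-17), Q(0)) - 1*399 = 4 - 1*399 = 4 - 399 = -395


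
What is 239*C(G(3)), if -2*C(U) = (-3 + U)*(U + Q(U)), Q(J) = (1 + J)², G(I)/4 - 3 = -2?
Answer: -6931/2 ≈ -3465.5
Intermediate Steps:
G(I) = 4 (G(I) = 12 + 4*(-2) = 12 - 8 = 4)
C(U) = -(-3 + U)*(U + (1 + U)²)/2
239*C(G(3)) = 239*(3/2 + 4*4 - ½*4³) = 239*(3/2 + 16 - ½*64) = 239*(3/2 + 16 - 32) = 239*(-29/2) = -6931/2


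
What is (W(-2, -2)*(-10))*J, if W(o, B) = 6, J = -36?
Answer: 2160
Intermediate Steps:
(W(-2, -2)*(-10))*J = (6*(-10))*(-36) = -60*(-36) = 2160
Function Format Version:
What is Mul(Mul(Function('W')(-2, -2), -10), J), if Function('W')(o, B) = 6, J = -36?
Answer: 2160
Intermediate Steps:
Mul(Mul(Function('W')(-2, -2), -10), J) = Mul(Mul(6, -10), -36) = Mul(-60, -36) = 2160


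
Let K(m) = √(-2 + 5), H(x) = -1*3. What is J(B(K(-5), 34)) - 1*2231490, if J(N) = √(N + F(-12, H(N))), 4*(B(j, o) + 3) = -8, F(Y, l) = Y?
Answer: -2231490 + I*√17 ≈ -2.2315e+6 + 4.1231*I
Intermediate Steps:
H(x) = -3
K(m) = √3
B(j, o) = -5 (B(j, o) = -3 + (¼)*(-8) = -3 - 2 = -5)
J(N) = √(-12 + N) (J(N) = √(N - 12) = √(-12 + N))
J(B(K(-5), 34)) - 1*2231490 = √(-12 - 5) - 1*2231490 = √(-17) - 2231490 = I*√17 - 2231490 = -2231490 + I*√17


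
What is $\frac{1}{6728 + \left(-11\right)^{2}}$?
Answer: $\frac{1}{6849} \approx 0.00014601$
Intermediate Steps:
$\frac{1}{6728 + \left(-11\right)^{2}} = \frac{1}{6728 + 121} = \frac{1}{6849}$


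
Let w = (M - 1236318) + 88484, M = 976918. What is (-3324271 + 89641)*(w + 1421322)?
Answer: -4044600759780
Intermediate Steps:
w = -170916 (w = (976918 - 1236318) + 88484 = -259400 + 88484 = -170916)
(-3324271 + 89641)*(w + 1421322) = (-3324271 + 89641)*(-170916 + 1421322) = -3234630*1250406 = -4044600759780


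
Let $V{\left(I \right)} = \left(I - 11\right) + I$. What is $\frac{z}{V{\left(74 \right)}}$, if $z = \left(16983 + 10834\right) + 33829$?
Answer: $\frac{61646}{137} \approx 449.97$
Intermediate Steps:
$V{\left(I \right)} = -11 + 2 I$ ($V{\left(I \right)} = \left(-11 + I\right) + I = -11 + 2 I$)
$z = 61646$ ($z = 27817 + 33829 = 61646$)
$\frac{z}{V{\left(74 \right)}} = \frac{61646}{-11 + 2 \cdot 74} = \frac{61646}{-11 + 148} = \frac{61646}{137}$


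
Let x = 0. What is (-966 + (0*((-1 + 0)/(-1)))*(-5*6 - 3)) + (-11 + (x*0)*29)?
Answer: -977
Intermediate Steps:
(-966 + (0*((-1 + 0)/(-1)))*(-5*6 - 3)) + (-11 + (x*0)*29) = (-966 + (0*((-1 + 0)/(-1)))*(-5*6 - 3)) + (-11 + (0*0)*29) = (-966 + (0*(-1*(-1)))*(-30 - 3)) + (-11 + 0*29) = (-966 + (0*1)*(-33)) + (-11 + 0) = (-966 + 0*(-33)) - 11 = (-966 + 0) - 11 = -966 - 11 = -977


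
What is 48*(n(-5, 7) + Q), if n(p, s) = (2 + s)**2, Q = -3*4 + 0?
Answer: 3312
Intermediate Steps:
Q = -12 (Q = -12 + 0 = -12)
48*(n(-5, 7) + Q) = 48*((2 + 7)**2 - 12) = 48*(9**2 - 12) = 48*(81 - 12) = 48*69 = 3312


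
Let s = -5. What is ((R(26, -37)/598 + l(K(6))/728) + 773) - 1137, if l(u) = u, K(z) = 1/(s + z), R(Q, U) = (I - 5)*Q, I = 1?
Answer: -6097705/16744 ≈ -364.17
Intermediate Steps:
R(Q, U) = -4*Q (R(Q, U) = (1 - 5)*Q = -4*Q)
K(z) = 1/(-5 + z)
((R(26, -37)/598 + l(K(6))/728) + 773) - 1137 = ((-4*26/598 + 1/((-5 + 6)*728)) + 773) - 1137 = ((-104*1/598 + (1/728)/1) + 773) - 1137 = ((-4/23 + 1*(1/728)) + 773) - 1137 = ((-4/23 + 1/728) + 773) - 1137 = (-2889/16744 + 773) - 1137 = 12940223/16744 - 1137 = -6097705/16744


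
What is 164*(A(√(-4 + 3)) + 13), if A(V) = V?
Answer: 2132 + 164*I ≈ 2132.0 + 164.0*I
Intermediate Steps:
164*(A(√(-4 + 3)) + 13) = 164*(√(-4 + 3) + 13) = 164*(√(-1) + 13) = 164*(I + 13) = 164*(13 + I) = 2132 + 164*I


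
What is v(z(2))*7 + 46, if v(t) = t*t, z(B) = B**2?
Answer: 158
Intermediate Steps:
v(t) = t**2
v(z(2))*7 + 46 = (2**2)**2*7 + 46 = 4**2*7 + 46 = 16*7 + 46 = 112 + 46 = 158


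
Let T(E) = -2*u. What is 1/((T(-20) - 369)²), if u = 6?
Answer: 1/145161 ≈ 6.8889e-6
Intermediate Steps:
T(E) = -12 (T(E) = -2*6 = -12)
1/((T(-20) - 369)²) = 1/((-12 - 369)²) = 1/((-381)²) = 1/145161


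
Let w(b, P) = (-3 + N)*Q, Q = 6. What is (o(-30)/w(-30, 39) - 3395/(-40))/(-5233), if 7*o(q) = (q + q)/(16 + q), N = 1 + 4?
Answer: -33291/2051336 ≈ -0.016229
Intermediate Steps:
N = 5
o(q) = 2*q/(7*(16 + q)) (o(q) = ((q + q)/(16 + q))/7 = ((2*q)/(16 + q))/7 = (2*q/(16 + q))/7 = 2*q/(7*(16 + q)))
w(b, P) = 12 (w(b, P) = (-3 + 5)*6 = 2*6 = 12)
(o(-30)/w(-30, 39) - 3395/(-40))/(-5233) = (((2/7)*(-30)/(16 - 30))/12 - 3395/(-40))/(-5233) = (((2/7)*(-30)/(-14))*(1/12) - 3395*(-1/40))*(-1/5233) = (((2/7)*(-30)*(-1/14))*(1/12) + 679/8)*(-1/5233) = ((30/49)*(1/12) + 679/8)*(-1/5233) = (5/98 + 679/8)*(-1/5233) = (33291/392)*(-1/5233) = -33291/2051336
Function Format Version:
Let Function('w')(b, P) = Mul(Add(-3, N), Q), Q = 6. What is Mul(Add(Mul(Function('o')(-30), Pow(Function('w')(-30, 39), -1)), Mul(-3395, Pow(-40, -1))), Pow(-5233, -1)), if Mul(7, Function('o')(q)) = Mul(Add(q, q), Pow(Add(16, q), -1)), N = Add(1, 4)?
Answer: Rational(-33291, 2051336) ≈ -0.016229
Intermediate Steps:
N = 5
Function('o')(q) = Mul(Rational(2, 7), q, Pow(Add(16, q), -1)) (Function('o')(q) = Mul(Rational(1, 7), Mul(Add(q, q), Pow(Add(16, q), -1))) = Mul(Rational(1, 7), Mul(Mul(2, q), Pow(Add(16, q), -1))) = Mul(Rational(1, 7), Mul(2, q, Pow(Add(16, q), -1))) = Mul(Rational(2, 7), q, Pow(Add(16, q), -1)))
Function('w')(b, P) = 12 (Function('w')(b, P) = Mul(Add(-3, 5), 6) = Mul(2, 6) = 12)
Mul(Add(Mul(Function('o')(-30), Pow(Function('w')(-30, 39), -1)), Mul(-3395, Pow(-40, -1))), Pow(-5233, -1)) = Mul(Add(Mul(Mul(Rational(2, 7), -30, Pow(Add(16, -30), -1)), Pow(12, -1)), Mul(-3395, Pow(-40, -1))), Pow(-5233, -1)) = Mul(Add(Mul(Mul(Rational(2, 7), -30, Pow(-14, -1)), Rational(1, 12)), Mul(-3395, Rational(-1, 40))), Rational(-1, 5233)) = Mul(Add(Mul(Mul(Rational(2, 7), -30, Rational(-1, 14)), Rational(1, 12)), Rational(679, 8)), Rational(-1, 5233)) = Mul(Add(Mul(Rational(30, 49), Rational(1, 12)), Rational(679, 8)), Rational(-1, 5233)) = Mul(Add(Rational(5, 98), Rational(679, 8)), Rational(-1, 5233)) = Mul(Rational(33291, 392), Rational(-1, 5233)) = Rational(-33291, 2051336)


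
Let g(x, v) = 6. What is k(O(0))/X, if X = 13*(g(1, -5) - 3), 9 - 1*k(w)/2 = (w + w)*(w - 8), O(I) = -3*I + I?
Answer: 6/13 ≈ 0.46154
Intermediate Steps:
O(I) = -2*I
k(w) = 18 - 4*w*(-8 + w) (k(w) = 18 - 2*(w + w)*(w - 8) = 18 - 2*2*w*(-8 + w) = 18 - 4*w*(-8 + w))
X = 39 (X = 13*(6 - 3) = 13*3 = 39)
k(O(0))/X = (18 - 4*(-2*0)**2 + 32*(-2*0))/39 = (18 - 4*0**2 + 32*0)*(1/39) = (18 - 4*0 + 0)*(1/39) = (18 + 0 + 0)*(1/39) = 18*(1/39) = 6/13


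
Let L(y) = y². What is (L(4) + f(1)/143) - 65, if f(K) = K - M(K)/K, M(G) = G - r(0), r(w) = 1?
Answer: -7006/143 ≈ -48.993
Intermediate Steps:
M(G) = -1 + G (M(G) = G - 1*1 = G - 1 = -1 + G)
f(K) = K - (-1 + K)/K
(L(4) + f(1)/143) - 65 = (4² + (-1 + 1 + 1/1)/143) - 65 = (16 + (-1 + 1 + 1)*(1/143)) - 65 = (16 + 1*(1/143)) - 65 = (16 + 1/143) - 65 = 2289/143 - 65 = -7006/143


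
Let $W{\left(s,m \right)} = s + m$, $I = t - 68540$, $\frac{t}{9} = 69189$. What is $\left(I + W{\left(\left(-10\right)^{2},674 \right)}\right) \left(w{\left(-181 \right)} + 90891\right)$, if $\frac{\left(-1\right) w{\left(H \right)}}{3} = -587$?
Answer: $51415837620$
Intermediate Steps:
$t = 622701$ ($t = 9 \cdot 69189 = 622701$)
$w{\left(H \right)} = 1761$ ($w{\left(H \right)} = \left(-3\right) \left(-587\right) = 1761$)
$I = 554161$ ($I = 622701 - 68540 = 554161$)
$W{\left(s,m \right)} = m + s$
$\left(I + W{\left(\left(-10\right)^{2},674 \right)}\right) \left(w{\left(-181 \right)} + 90891\right) = \left(554161 + \left(674 + \left(-10\right)^{2}\right)\right) \left(1761 + 90891\right) = \left(554161 + \left(674 + 100\right)\right) 92652 = \left(554161 + 774\right) 92652 = 554935 \cdot 92652 = 51415837620$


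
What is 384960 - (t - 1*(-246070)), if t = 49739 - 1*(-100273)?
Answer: -11122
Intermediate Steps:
t = 150012 (t = 49739 + 100273 = 150012)
384960 - (t - 1*(-246070)) = 384960 - (150012 - 1*(-246070)) = 384960 - (150012 + 246070) = 384960 - 1*396082 = 384960 - 396082 = -11122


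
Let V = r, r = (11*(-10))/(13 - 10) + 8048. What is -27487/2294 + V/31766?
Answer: -1282161065/109306806 ≈ -11.730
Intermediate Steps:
r = 24034/3 (r = -110/3 + 8048 = 24034/3 ≈ 8011.3)
V = 24034/3 ≈ 8011.3
-27487/2294 + V/31766 = -27487/2294 + (24034/3)/31766 = -27487*1/2294 + (24034/3)*(1/31766) = -27487/2294 + 12017/47649 = -1282161065/109306806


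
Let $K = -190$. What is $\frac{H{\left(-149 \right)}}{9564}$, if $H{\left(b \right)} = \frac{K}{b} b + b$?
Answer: $- \frac{113}{3188} \approx -0.035445$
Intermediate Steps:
$H{\left(b \right)} = -190 + b$ ($H{\left(b \right)} = - \frac{190}{b} b + b = -190 + b$)
$\frac{H{\left(-149 \right)}}{9564} = \frac{-190 - 149}{9564} = \left(-339\right) \frac{1}{9564} = - \frac{113}{3188}$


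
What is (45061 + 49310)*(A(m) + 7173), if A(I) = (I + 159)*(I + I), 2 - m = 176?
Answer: 1169539803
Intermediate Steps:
m = -174 (m = 2 - 1*176 = 2 - 176 = -174)
A(I) = 2*I*(159 + I) (A(I) = (159 + I)*(2*I) = 2*I*(159 + I))
(45061 + 49310)*(A(m) + 7173) = (45061 + 49310)*(2*(-174)*(159 - 174) + 7173) = 94371*(2*(-174)*(-15) + 7173) = 94371*(5220 + 7173) = 94371*12393 = 1169539803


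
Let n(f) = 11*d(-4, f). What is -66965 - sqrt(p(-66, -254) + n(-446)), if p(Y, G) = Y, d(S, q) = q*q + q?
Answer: -66965 - 8*sqrt(34111) ≈ -68443.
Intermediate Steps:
d(S, q) = q + q**2 (d(S, q) = q**2 + q = q + q**2)
n(f) = 11*f*(1 + f) (n(f) = 11*(f*(1 + f)) = 11*f*(1 + f))
-66965 - sqrt(p(-66, -254) + n(-446)) = -66965 - sqrt(-66 + 11*(-446)*(1 - 446)) = -66965 - sqrt(-66 + 11*(-446)*(-445)) = -66965 - sqrt(-66 + 2183170) = -66965 - sqrt(2183104) = -66965 - 8*sqrt(34111)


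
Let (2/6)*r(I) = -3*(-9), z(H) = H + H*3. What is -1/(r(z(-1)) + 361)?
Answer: -1/442 ≈ -0.0022624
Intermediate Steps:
z(H) = 4*H (z(H) = H + 3*H = 4*H)
r(I) = 81 (r(I) = 3*(-3*(-9)) = 3*27 = 81)
-1/(r(z(-1)) + 361) = -1/(81 + 361) = -1/442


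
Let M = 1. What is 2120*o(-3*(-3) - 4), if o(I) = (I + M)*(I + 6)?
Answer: 139920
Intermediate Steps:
o(I) = (1 + I)*(6 + I) (o(I) = (I + 1)*(I + 6) = (1 + I)*(6 + I))
2120*o(-3*(-3) - 4) = 2120*(6 + (-3*(-3) - 4)² + 7*(-3*(-3) - 4)) = 2120*(6 + (9 - 4)² + 7*(9 - 4)) = 2120*(6 + 5² + 7*5) = 2120*(6 + 25 + 35) = 2120*66 = 139920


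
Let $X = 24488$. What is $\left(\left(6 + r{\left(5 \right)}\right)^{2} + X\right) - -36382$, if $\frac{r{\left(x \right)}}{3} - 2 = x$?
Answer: $61599$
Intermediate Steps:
$r{\left(x \right)} = 6 + 3 x$
$\left(\left(6 + r{\left(5 \right)}\right)^{2} + X\right) - -36382 = \left(\left(6 + \left(6 + 3 \cdot 5\right)\right)^{2} + 24488\right) - -36382 = \left(\left(6 + \left(6 + 15\right)\right)^{2} + 24488\right) + 36382 = \left(\left(6 + 21\right)^{2} + 24488\right) + 36382 = \left(27^{2} + 24488\right) + 36382 = \left(729 + 24488\right) + 36382 = 25217 + 36382 = 61599$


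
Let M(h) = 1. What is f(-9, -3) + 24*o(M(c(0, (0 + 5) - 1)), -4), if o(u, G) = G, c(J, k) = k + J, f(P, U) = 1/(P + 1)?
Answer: -769/8 ≈ -96.125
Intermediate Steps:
f(P, U) = 1/(1 + P)
c(J, k) = J + k
f(-9, -3) + 24*o(M(c(0, (0 + 5) - 1)), -4) = 1/(1 - 9) + 24*(-4) = 1/(-8) - 96 = -⅛ - 96 = -769/8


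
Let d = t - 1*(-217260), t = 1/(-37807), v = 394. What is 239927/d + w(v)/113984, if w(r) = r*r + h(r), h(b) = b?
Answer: 1156138305062773/468129371092448 ≈ 2.4697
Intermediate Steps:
t = -1/37807 ≈ -2.6450e-5
w(r) = r + r² (w(r) = r*r + r = r² + r = r + r²)
d = 8213948819/37807 (d = -1/37807 - 1*(-217260) = -1/37807 + 217260 = 8213948819/37807 ≈ 2.1726e+5)
239927/d + w(v)/113984 = 239927/(8213948819/37807) + (394*(1 + 394))/113984 = 239927*(37807/8213948819) + (394*395)*(1/113984) = 9070920089/8213948819 + 155630*(1/113984) = 9070920089/8213948819 + 77815/56992 = 1156138305062773/468129371092448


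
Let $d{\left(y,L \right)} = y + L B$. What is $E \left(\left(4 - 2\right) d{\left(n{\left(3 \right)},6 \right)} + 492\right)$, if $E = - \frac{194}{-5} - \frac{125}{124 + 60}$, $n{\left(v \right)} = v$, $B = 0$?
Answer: $\frac{8732679}{460} \approx 18984.0$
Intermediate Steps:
$d{\left(y,L \right)} = y$ ($d{\left(y,L \right)} = y + L 0 = y + 0 = y$)
$E = \frac{35071}{920}$ ($E = \left(-194\right) \left(- \frac{1}{5}\right) - \frac{125}{184} = \frac{194}{5} - \frac{125}{184} = \frac{35071}{920} \approx 38.121$)
$E \left(\left(4 - 2\right) d{\left(n{\left(3 \right)},6 \right)} + 492\right) = \frac{35071 \left(\left(4 - 2\right) 3 + 492\right)}{920} = \frac{35071 \left(2 \cdot 3 + 492\right)}{920} = \frac{35071 \left(6 + 492\right)}{920} = \frac{35071}{920} \cdot 498 = \frac{8732679}{460}$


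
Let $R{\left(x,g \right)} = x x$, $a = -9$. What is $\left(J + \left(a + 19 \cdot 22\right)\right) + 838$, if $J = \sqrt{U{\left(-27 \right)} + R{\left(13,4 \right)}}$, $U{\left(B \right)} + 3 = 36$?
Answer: $1247 + \sqrt{202} \approx 1261.2$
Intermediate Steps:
$U{\left(B \right)} = 33$ ($U{\left(B \right)} = -3 + 36 = 33$)
$R{\left(x,g \right)} = x^{2}$
$J = \sqrt{202}$ ($J = \sqrt{33 + 13^{2}} = \sqrt{33 + 169} = \sqrt{202} \approx 14.213$)
$\left(J + \left(a + 19 \cdot 22\right)\right) + 838 = \left(\sqrt{202} + \left(-9 + 19 \cdot 22\right)\right) + 838 = \left(\sqrt{202} + \left(-9 + 418\right)\right) + 838 = \left(\sqrt{202} + 409\right) + 838 = \left(409 + \sqrt{202}\right) + 838 = 1247 + \sqrt{202}$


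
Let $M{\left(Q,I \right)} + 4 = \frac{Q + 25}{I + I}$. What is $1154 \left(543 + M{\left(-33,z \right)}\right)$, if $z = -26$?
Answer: $\frac{8088386}{13} \approx 6.2218 \cdot 10^{5}$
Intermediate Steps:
$M{\left(Q,I \right)} = -4 + \frac{25 + Q}{2 I}$ ($M{\left(Q,I \right)} = -4 + \frac{Q + 25}{I + I} = -4 + \frac{25 + Q}{2 I}$)
$1154 \left(543 + M{\left(-33,z \right)}\right) = 1154 \left(543 + \frac{25 - 33 - -208}{2 \left(-26\right)}\right) = 1154 \left(543 + \frac{1}{2} \left(- \frac{1}{26}\right) \left(25 - 33 + 208\right)\right) = 1154 \left(543 + \frac{1}{2} \left(- \frac{1}{26}\right) 200\right) = 1154 \left(543 - \frac{50}{13}\right) = 1154 \cdot \frac{7009}{13} = \frac{8088386}{13}$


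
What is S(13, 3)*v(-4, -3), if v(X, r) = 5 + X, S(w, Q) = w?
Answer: 13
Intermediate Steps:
S(13, 3)*v(-4, -3) = 13*(5 - 4) = 13*1 = 13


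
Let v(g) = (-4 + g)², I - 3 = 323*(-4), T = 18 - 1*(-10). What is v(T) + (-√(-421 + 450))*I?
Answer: 576 + 1289*√29 ≈ 7517.5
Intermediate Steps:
T = 28 (T = 18 + 10 = 28)
I = -1289 (I = 3 + 323*(-4) = 3 - 1292 = -1289)
v(T) + (-√(-421 + 450))*I = (-4 + 28)² - √(-421 + 450)*(-1289) = 24² - √29*(-1289) = 576 + 1289*√29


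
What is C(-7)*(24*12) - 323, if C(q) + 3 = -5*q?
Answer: 8893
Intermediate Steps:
C(q) = -3 - 5*q
C(-7)*(24*12) - 323 = (-3 - 5*(-7))*(24*12) - 323 = (-3 + 35)*288 - 323 = 32*288 - 323 = 9216 - 323 = 8893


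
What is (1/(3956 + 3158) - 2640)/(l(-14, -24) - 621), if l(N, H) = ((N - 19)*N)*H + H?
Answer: 18780959/83468562 ≈ 0.22501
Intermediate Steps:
l(N, H) = H + H*N*(-19 + N) (l(N, H) = ((-19 + N)*N)*H + H = (N*(-19 + N))*H + H = H*N*(-19 + N) + H = H + H*N*(-19 + N))
(1/(3956 + 3158) - 2640)/(l(-14, -24) - 621) = (1/(3956 + 3158) - 2640)/(-24*(1 + (-14)² - 19*(-14)) - 621) = (1/7114 - 2640)/(-24*(1 + 196 + 266) - 621) = (1/7114 - 2640)/(-24*463 - 621) = -18780959/(7114*(-11112 - 621)) = -18780959/7114/(-11733) = -18780959/7114*(-1/11733) = 18780959/83468562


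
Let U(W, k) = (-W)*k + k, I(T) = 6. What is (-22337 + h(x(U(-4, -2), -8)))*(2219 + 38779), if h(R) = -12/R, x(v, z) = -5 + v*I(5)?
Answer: -59524709214/65 ≈ -9.1577e+8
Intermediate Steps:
U(W, k) = k - W*k (U(W, k) = -W*k + k = k - W*k)
x(v, z) = -5 + 6*v (x(v, z) = -5 + v*6 = -5 + 6*v)
(-22337 + h(x(U(-4, -2), -8)))*(2219 + 38779) = (-22337 - 12/(-5 + 6*(-2*(1 - 1*(-4)))))*(2219 + 38779) = (-22337 - 12/(-5 + 6*(-2*(1 + 4))))*40998 = (-22337 - 12/(-5 + 6*(-2*5)))*40998 = (-22337 - 12/(-5 + 6*(-10)))*40998 = (-22337 - 12/(-5 - 60))*40998 = (-22337 - 12/(-65))*40998 = (-22337 - 12*(-1/65))*40998 = (-22337 + 12/65)*40998 = -1451893/65*40998 = -59524709214/65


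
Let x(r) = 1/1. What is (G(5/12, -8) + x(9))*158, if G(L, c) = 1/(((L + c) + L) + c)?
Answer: 13430/91 ≈ 147.58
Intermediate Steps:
x(r) = 1 (x(r) = 1*1 = 1)
G(L, c) = 1/(2*L + 2*c) (G(L, c) = 1/((c + 2*L) + c) = 1/(2*L + 2*c))
(G(5/12, -8) + x(9))*158 = (1/(2*(5/12 - 8)) + 1)*158 = (1/(2*(-91/12)) + 1)*158 = ((½)*(-12/91) + 1)*158 = (-6/91 + 1)*158 = (85/91)*158 = 13430/91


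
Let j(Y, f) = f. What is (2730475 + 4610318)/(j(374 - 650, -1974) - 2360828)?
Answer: -7340793/2362802 ≈ -3.1068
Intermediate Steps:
(2730475 + 4610318)/(j(374 - 650, -1974) - 2360828) = (2730475 + 4610318)/(-1974 - 2360828) = 7340793/(-2362802) = 7340793*(-1/2362802) = -7340793/2362802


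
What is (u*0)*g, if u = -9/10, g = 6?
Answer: 0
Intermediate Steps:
u = -9/10 (u = -9*1/10 = -9/10 ≈ -0.90000)
(u*0)*g = -9/10*0*6 = 0*6 = 0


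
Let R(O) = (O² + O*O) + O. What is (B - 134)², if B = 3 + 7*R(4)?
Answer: 14641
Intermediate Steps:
R(O) = O + 2*O² (R(O) = (O² + O²) + O = 2*O² + O = O + 2*O²)
B = 255 (B = 3 + 7*(4*(1 + 2*4)) = 3 + 7*(4*(1 + 8)) = 3 + 7*(4*9) = 3 + 7*36 = 3 + 252 = 255)
(B - 134)² = (255 - 134)² = 121² = 14641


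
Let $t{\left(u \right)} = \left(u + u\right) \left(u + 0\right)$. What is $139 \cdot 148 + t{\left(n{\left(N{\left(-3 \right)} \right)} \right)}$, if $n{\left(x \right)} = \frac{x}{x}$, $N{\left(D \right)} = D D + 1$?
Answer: $20574$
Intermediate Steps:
$N{\left(D \right)} = 1 + D^{2}$ ($N{\left(D \right)} = D^{2} + 1 = 1 + D^{2}$)
$n{\left(x \right)} = 1$
$t{\left(u \right)} = 2 u^{2}$ ($t{\left(u \right)} = 2 u u = 2 u^{2}$)
$139 \cdot 148 + t{\left(n{\left(N{\left(-3 \right)} \right)} \right)} = 139 \cdot 148 + 2 \cdot 1^{2} = 20572 + 2 \cdot 1 = 20572 + 2 = 20574$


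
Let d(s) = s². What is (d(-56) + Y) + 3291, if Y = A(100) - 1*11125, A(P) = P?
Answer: -4598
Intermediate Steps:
Y = -11025 (Y = 100 - 1*11125 = 100 - 11125 = -11025)
(d(-56) + Y) + 3291 = ((-56)² - 11025) + 3291 = (3136 - 11025) + 3291 = -7889 + 3291 = -4598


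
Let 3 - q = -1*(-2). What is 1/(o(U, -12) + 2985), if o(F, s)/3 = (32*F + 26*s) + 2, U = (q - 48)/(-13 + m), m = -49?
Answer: 31/65961 ≈ 0.00046997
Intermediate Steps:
q = 1 (q = 3 - (-1)*(-2) = 3 - 1*2 = 3 - 2 = 1)
U = 47/62 (U = (1 - 48)/(-13 - 49) = -47/(-62) = -47*(-1/62) = 47/62 ≈ 0.75806)
o(F, s) = 6 + 78*s + 96*F (o(F, s) = 3*((32*F + 26*s) + 2) = 3*((26*s + 32*F) + 2) = 3*(2 + 26*s + 32*F) = 6 + 78*s + 96*F)
1/(o(U, -12) + 2985) = 1/((6 + 78*(-12) + 96*(47/62)) + 2985) = 1/((6 - 936 + 2256/31) + 2985) = 1/(-26574/31 + 2985) = 1/(65961/31) = 31/65961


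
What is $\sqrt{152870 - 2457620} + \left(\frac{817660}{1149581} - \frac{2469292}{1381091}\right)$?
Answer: $- \frac{1709388299592}{1587675972871} + 5 i \sqrt{92190} \approx -1.0767 + 1518.1 i$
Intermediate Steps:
$\sqrt{152870 - 2457620} + \left(\frac{817660}{1149581} - \frac{2469292}{1381091}\right) = \sqrt{-2304750} + \left(817660 \cdot \frac{1}{1149581} - \frac{2469292}{1381091}\right) = 5 i \sqrt{92190} + \left(\frac{817660}{1149581} - \frac{2469292}{1381091}\right) = 5 i \sqrt{92190} - \frac{1709388299592}{1587675972871} = - \frac{1709388299592}{1587675972871} + 5 i \sqrt{92190}$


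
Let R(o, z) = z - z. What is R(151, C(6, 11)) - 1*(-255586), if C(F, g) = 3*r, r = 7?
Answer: 255586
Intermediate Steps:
C(F, g) = 21 (C(F, g) = 3*7 = 21)
R(o, z) = 0
R(151, C(6, 11)) - 1*(-255586) = 0 - 1*(-255586) = 0 + 255586 = 255586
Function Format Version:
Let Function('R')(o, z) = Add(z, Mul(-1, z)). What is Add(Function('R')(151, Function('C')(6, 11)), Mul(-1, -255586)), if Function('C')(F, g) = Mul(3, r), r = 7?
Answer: 255586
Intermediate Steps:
Function('C')(F, g) = 21 (Function('C')(F, g) = Mul(3, 7) = 21)
Function('R')(o, z) = 0
Add(Function('R')(151, Function('C')(6, 11)), Mul(-1, -255586)) = Add(0, Mul(-1, -255586)) = Add(0, 255586) = 255586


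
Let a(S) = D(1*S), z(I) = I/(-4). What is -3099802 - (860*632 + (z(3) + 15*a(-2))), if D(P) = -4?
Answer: -14573045/4 ≈ -3.6433e+6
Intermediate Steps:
z(I) = -I/4 (z(I) = I*(-1/4) = -I/4)
a(S) = -4
-3099802 - (860*632 + (z(3) + 15*a(-2))) = -3099802 - (860*632 + (-1/4*3 + 15*(-4))) = -3099802 - (543520 + (-3/4 - 60)) = -3099802 - (543520 - 243/4) = -3099802 - 1*2173837/4 = -3099802 - 2173837/4 = -14573045/4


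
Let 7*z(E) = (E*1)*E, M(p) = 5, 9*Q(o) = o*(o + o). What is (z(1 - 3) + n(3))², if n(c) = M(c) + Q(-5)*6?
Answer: 667489/441 ≈ 1513.6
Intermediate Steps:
Q(o) = 2*o²/9 (Q(o) = (o*(o + o))/9 = (o*(2*o))/9 = (2*o²)/9 = 2*o²/9)
n(c) = 115/3 (n(c) = 5 + ((2/9)*(-5)²)*6 = 5 + ((2/9)*25)*6 = 5 + (50/9)*6 = 5 + 100/3 = 115/3)
z(E) = E²/7 (z(E) = ((E*1)*E)/7 = (E*E)/7 = E²/7)
(z(1 - 3) + n(3))² = ((1 - 3)²/7 + 115/3)² = ((⅐)*(-2)² + 115/3)² = ((⅐)*4 + 115/3)² = (4/7 + 115/3)² = (817/21)² = 667489/441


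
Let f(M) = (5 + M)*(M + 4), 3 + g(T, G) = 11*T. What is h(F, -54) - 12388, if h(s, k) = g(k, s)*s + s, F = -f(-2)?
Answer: -8812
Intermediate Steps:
g(T, G) = -3 + 11*T
f(M) = (4 + M)*(5 + M) (f(M) = (5 + M)*(4 + M) = (4 + M)*(5 + M))
F = -6 (F = -(20 + (-2)**2 + 9*(-2)) = -(20 + 4 - 18) = -1*6 = -6)
h(s, k) = s + s*(-3 + 11*k) (h(s, k) = (-3 + 11*k)*s + s = s*(-3 + 11*k) + s = s + s*(-3 + 11*k))
h(F, -54) - 12388 = -6*(-2 + 11*(-54)) - 12388 = -6*(-2 - 594) - 12388 = -6*(-596) - 12388 = 3576 - 12388 = -8812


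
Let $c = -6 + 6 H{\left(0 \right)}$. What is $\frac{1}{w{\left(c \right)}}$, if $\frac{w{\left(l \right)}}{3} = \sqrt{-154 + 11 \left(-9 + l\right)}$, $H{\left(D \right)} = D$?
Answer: $- \frac{i \sqrt{319}}{957} \approx - 0.018663 i$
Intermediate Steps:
$c = -6$ ($c = -6 + 6 \cdot 0 = -6 + 0 = -6$)
$w{\left(l \right)} = 3 \sqrt{-253 + 11 l}$ ($w{\left(l \right)} = 3 \sqrt{-154 + 11 \left(-9 + l\right)} = 3 \sqrt{-154 + \left(-99 + 11 l\right)} = 3 \sqrt{-253 + 11 l}$)
$\frac{1}{w{\left(c \right)}} = \frac{1}{3 \sqrt{-253 + 11 \left(-6\right)}} = \frac{1}{3 \sqrt{-253 - 66}} = \frac{1}{3 \sqrt{-319}} = \frac{1}{3 i \sqrt{319}} = - \frac{i \sqrt{319}}{957}$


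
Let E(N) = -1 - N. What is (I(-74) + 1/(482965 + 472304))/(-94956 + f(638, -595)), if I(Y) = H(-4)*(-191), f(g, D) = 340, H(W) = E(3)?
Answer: -729825517/90383731704 ≈ -0.0080747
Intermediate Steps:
H(W) = -4 (H(W) = -1 - 1*3 = -1 - 3 = -4)
I(Y) = 764 (I(Y) = -4*(-191) = 764)
(I(-74) + 1/(482965 + 472304))/(-94956 + f(638, -595)) = (764 + 1/(482965 + 472304))/(-94956 + 340) = (764 + 1/955269)/(-94616) = (764 + 1/955269)*(-1/94616) = (729825517/955269)*(-1/94616) = -729825517/90383731704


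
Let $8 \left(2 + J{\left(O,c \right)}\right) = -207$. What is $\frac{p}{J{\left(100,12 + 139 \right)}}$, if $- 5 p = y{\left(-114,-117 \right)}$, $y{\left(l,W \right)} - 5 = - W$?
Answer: $\frac{976}{1115} \approx 0.87534$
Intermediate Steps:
$J{\left(O,c \right)} = - \frac{223}{8}$ ($J{\left(O,c \right)} = -2 + \frac{1}{8} \left(-207\right) = -2 - \frac{207}{8} = - \frac{223}{8}$)
$y{\left(l,W \right)} = 5 - W$
$p = - \frac{122}{5}$ ($p = - \frac{5 - -117}{5} = - \frac{5 + 117}{5} = \left(- \frac{1}{5}\right) 122 = - \frac{122}{5} \approx -24.4$)
$\frac{p}{J{\left(100,12 + 139 \right)}} = - \frac{122}{5 \left(- \frac{223}{8}\right)} = \left(- \frac{122}{5}\right) \left(- \frac{8}{223}\right) = \frac{976}{1115}$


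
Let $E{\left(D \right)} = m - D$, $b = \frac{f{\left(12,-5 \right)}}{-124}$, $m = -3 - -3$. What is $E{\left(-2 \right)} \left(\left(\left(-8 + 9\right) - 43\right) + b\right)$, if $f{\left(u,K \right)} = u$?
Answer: $- \frac{2610}{31} \approx -84.194$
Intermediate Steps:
$m = 0$ ($m = -3 + 3 = 0$)
$b = - \frac{3}{31}$ ($b = \frac{12}{-124} = 12 \left(- \frac{1}{124}\right) = - \frac{3}{31} \approx -0.096774$)
$E{\left(D \right)} = - D$ ($E{\left(D \right)} = 0 - D = - D$)
$E{\left(-2 \right)} \left(\left(\left(-8 + 9\right) - 43\right) + b\right) = \left(-1\right) \left(-2\right) \left(\left(\left(-8 + 9\right) - 43\right) - \frac{3}{31}\right) = 2 \left(\left(1 - 43\right) - \frac{3}{31}\right) = 2 \left(-42 - \frac{3}{31}\right) = 2 \left(- \frac{1305}{31}\right) = - \frac{2610}{31}$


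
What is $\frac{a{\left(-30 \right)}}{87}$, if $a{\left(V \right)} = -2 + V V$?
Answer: $\frac{898}{87} \approx 10.322$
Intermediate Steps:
$a{\left(V \right)} = -2 + V^{2}$
$\frac{a{\left(-30 \right)}}{87} = \frac{-2 + \left(-30\right)^{2}}{87} = \left(-2 + 900\right) \frac{1}{87} = 898 \cdot \frac{1}{87} = \frac{898}{87}$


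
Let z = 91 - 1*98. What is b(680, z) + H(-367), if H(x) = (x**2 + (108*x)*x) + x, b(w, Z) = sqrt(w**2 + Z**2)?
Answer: 14680734 + sqrt(462449) ≈ 1.4681e+7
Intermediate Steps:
z = -7 (z = 91 - 98 = -7)
b(w, Z) = sqrt(Z**2 + w**2)
H(x) = x + 109*x**2 (H(x) = (x**2 + 108*x**2) + x = 109*x**2 + x = x + 109*x**2)
b(680, z) + H(-367) = sqrt((-7)**2 + 680**2) - 367*(1 + 109*(-367)) = sqrt(49 + 462400) - 367*(1 - 40003) = sqrt(462449) - 367*(-40002) = sqrt(462449) + 14680734 = 14680734 + sqrt(462449)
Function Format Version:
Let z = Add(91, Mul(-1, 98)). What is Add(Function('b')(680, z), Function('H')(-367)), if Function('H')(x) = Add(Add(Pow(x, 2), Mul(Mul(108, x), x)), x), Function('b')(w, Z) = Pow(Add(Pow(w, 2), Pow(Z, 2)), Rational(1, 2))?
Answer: Add(14680734, Pow(462449, Rational(1, 2))) ≈ 1.4681e+7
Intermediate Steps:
z = -7 (z = Add(91, -98) = -7)
Function('b')(w, Z) = Pow(Add(Pow(Z, 2), Pow(w, 2)), Rational(1, 2))
Function('H')(x) = Add(x, Mul(109, Pow(x, 2))) (Function('H')(x) = Add(Add(Pow(x, 2), Mul(108, Pow(x, 2))), x) = Add(Mul(109, Pow(x, 2)), x) = Add(x, Mul(109, Pow(x, 2))))
Add(Function('b')(680, z), Function('H')(-367)) = Add(Pow(Add(Pow(-7, 2), Pow(680, 2)), Rational(1, 2)), Mul(-367, Add(1, Mul(109, -367)))) = Add(Pow(Add(49, 462400), Rational(1, 2)), Mul(-367, Add(1, -40003))) = Add(Pow(462449, Rational(1, 2)), Mul(-367, -40002)) = Add(Pow(462449, Rational(1, 2)), 14680734) = Add(14680734, Pow(462449, Rational(1, 2)))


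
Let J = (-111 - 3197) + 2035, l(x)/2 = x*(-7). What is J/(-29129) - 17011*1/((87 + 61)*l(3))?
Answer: 503426387/181065864 ≈ 2.7803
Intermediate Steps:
l(x) = -14*x (l(x) = 2*(x*(-7)) = 2*(-7*x) = -14*x)
J = -1273 (J = -3308 + 2035 = -1273)
J/(-29129) - 17011*1/((87 + 61)*l(3)) = -1273/(-29129) - 17011*(-1/(42*(87 + 61))) = -1273*(-1/29129) - 17011/(148*(-42)) = 1273/29129 - 17011/(-6216) = 1273/29129 - 17011*(-1/6216) = 1273/29129 + 17011/6216 = 503426387/181065864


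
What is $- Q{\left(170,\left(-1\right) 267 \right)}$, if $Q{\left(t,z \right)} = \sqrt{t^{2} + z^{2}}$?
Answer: $- \sqrt{100189} \approx -316.53$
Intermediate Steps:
$- Q{\left(170,\left(-1\right) 267 \right)} = - \sqrt{170^{2} + \left(\left(-1\right) 267\right)^{2}} = - \sqrt{28900 + \left(-267\right)^{2}} = - \sqrt{28900 + 71289} = - \sqrt{100189}$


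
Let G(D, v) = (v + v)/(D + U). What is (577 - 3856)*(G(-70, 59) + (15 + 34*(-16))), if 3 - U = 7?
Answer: 64373328/37 ≈ 1.7398e+6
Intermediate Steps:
U = -4 (U = 3 - 1*7 = 3 - 7 = -4)
G(D, v) = 2*v/(-4 + D) (G(D, v) = (v + v)/(D - 4) = (2*v)/(-4 + D) = 2*v/(-4 + D))
(577 - 3856)*(G(-70, 59) + (15 + 34*(-16))) = (577 - 3856)*(2*59/(-4 - 70) + (15 + 34*(-16))) = -3279*(2*59/(-74) + (15 - 544)) = -3279*(2*59*(-1/74) - 529) = -3279*(-59/37 - 529) = -3279*(-19632/37) = 64373328/37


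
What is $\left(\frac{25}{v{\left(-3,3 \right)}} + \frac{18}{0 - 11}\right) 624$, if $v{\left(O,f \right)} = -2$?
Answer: $- \frac{97032}{11} \approx -8821.1$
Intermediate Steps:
$\left(\frac{25}{v{\left(-3,3 \right)}} + \frac{18}{0 - 11}\right) 624 = \left(\frac{25}{-2} + \frac{18}{0 - 11}\right) 624 = \left(25 \left(- \frac{1}{2}\right) + \frac{18}{0 - 11}\right) 624 = \left(- \frac{25}{2} + \frac{18}{-11}\right) 624 = \left(- \frac{25}{2} + 18 \left(- \frac{1}{11}\right)\right) 624 = \left(- \frac{25}{2} - \frac{18}{11}\right) 624 = \left(- \frac{311}{22}\right) 624 = - \frac{97032}{11}$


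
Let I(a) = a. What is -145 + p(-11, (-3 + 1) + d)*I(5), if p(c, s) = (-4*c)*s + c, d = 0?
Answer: -640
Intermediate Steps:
p(c, s) = c - 4*c*s (p(c, s) = -4*c*s + c = c - 4*c*s)
-145 + p(-11, (-3 + 1) + d)*I(5) = -145 - 11*(1 - 4*((-3 + 1) + 0))*5 = -145 - 11*(1 - 4*(-2 + 0))*5 = -145 - 11*(1 - 4*(-2))*5 = -145 - 11*(1 + 8)*5 = -145 - 11*9*5 = -145 - 99*5 = -145 - 495 = -640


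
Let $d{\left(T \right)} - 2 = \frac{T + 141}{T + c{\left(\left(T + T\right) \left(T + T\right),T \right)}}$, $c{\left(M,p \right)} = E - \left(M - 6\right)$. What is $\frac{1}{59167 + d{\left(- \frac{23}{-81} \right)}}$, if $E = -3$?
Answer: $\frac{9715}{575290317} \approx 1.6887 \cdot 10^{-5}$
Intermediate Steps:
$c{\left(M,p \right)} = 3 - M$ ($c{\left(M,p \right)} = -3 - \left(M - 6\right) = -3 - \left(-6 + M\right) = 3 - M$)
$d{\left(T \right)} = 2 + \frac{141 + T}{3 + T - 4 T^{2}}$ ($d{\left(T \right)} = 2 + \frac{T + 141}{T - \left(-3 + \left(T + T\right) \left(T + T\right)\right)} = 2 + \frac{141 + T}{T - \left(-3 + 2 T 2 T\right)} = 2 + \frac{141 + T}{T - \left(-3 + 4 T^{2}\right)} = 2 + \frac{141 + T}{3 + T - 4 T^{2}}$)
$\frac{1}{59167 + d{\left(- \frac{23}{-81} \right)}} = \frac{1}{59167 + \frac{147 - 8 \left(- \frac{23}{-81}\right)^{2} + 3 \left(- \frac{23}{-81}\right)}{3 - \frac{23}{-81} - 4 \left(- \frac{23}{-81}\right)^{2}}} = \frac{1}{59167 + \frac{147 - 8 \left(\left(-23\right) \left(- \frac{1}{81}\right)\right)^{2} + 3 \left(\left(-23\right) \left(- \frac{1}{81}\right)\right)}{3 - - \frac{23}{81} - 4 \left(\left(-23\right) \left(- \frac{1}{81}\right)\right)^{2}}} = \frac{1}{59167 + \frac{147 - 8 \left(\frac{23}{81}\right)^{2} + 3 \cdot \frac{23}{81}}{3 + \frac{23}{81} - 4 \left(\frac{23}{81}\right)^{2}}} = \frac{1}{59167 + \frac{147 - \frac{4232}{6561} + \frac{23}{27}}{3 + \frac{23}{81} - \frac{2116}{6561}}} = \frac{1}{59167 + \frac{1}{\frac{19430}{6561}} \cdot \frac{965824}{6561}} = \frac{1}{59167 + \frac{6561}{19430} \cdot \frac{965824}{6561}} = \frac{1}{59167 + \frac{482912}{9715}} = \frac{1}{\frac{575290317}{9715}} = \frac{9715}{575290317}$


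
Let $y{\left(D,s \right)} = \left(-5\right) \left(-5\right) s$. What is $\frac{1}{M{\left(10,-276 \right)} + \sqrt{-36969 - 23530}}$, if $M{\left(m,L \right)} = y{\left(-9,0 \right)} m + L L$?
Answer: $\frac{76176}{5802843475} - \frac{i \sqrt{60499}}{5802843475} \approx 1.3127 \cdot 10^{-5} - 4.2387 \cdot 10^{-8} i$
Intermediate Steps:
$y{\left(D,s \right)} = 25 s$
$M{\left(m,L \right)} = L^{2}$ ($M{\left(m,L \right)} = 25 \cdot 0 m + L L = 0 m + L^{2} = 0 + L^{2} = L^{2}$)
$\frac{1}{M{\left(10,-276 \right)} + \sqrt{-36969 - 23530}} = \frac{1}{\left(-276\right)^{2} + \sqrt{-36969 - 23530}} = \frac{1}{76176 + \sqrt{-60499}} = \frac{1}{76176 + i \sqrt{60499}}$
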